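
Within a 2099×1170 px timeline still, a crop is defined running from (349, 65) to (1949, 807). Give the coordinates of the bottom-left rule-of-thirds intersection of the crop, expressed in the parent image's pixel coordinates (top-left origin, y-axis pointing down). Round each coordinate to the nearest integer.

Crop width = 1949 − 349 = 1600 px; one third is 533.33 px.
Crop height = 807 − 65 = 742 px; one third is 247.33 px.
The bottom-left point is one-third across and two-thirds down within the crop:
x = 349 + 1 × 533.33 ≈ 882; y = 65 + 2 × 247.33 ≈ 560.

x = 882 px, y = 560 px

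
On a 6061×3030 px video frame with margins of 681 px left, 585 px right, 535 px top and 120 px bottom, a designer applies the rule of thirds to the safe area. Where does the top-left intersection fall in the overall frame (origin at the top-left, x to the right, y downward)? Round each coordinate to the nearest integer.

Content width = 6061 − 681 − 585 = 4795 px; content height = 3030 − 535 − 120 = 2375 px.
Top-left is one-third across and one-third down within the safe area.
x = 681 + 1 × 4795/3 = 681 + 1598.33 ≈ 2279
y = 535 + 1 × 2375/3 = 535 + 791.67 ≈ 1327

x = 2279 px, y = 1327 px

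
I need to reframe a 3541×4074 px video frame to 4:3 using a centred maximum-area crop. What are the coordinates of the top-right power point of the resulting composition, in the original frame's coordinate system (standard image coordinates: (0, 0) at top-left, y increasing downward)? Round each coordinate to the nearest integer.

3541/4074 < 4/3, so the 4:3 crop keeps the full width 3541 and trims height to 3541 × 3/4 = 2655.75 px.
Top offset = (4074 − 2655.75)/2 = 709.12 px; left offset = 0.
Top-right is two-thirds across and one-third down within the crop:
x = 0.00 + 2 × 3541.00/3 ≈ 2361; y = 709.12 + 1 × 2655.75/3 ≈ 1594.

(2361, 1594)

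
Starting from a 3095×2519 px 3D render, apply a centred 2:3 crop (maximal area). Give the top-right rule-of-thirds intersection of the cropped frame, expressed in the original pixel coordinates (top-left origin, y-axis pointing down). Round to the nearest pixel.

3095/2519 > 2/3, so the 2:3 crop keeps the full height 2519 and trims width to 2519 × 2/3 = 1679.33 px.
Left offset = (3095 − 1679.33)/2 = 707.83 px; top offset = 0.
Top-right is two-thirds across and one-third down within the crop:
x = 707.83 + 2 × 1679.33/3 ≈ 1827; y = 0.00 + 1 × 2519.00/3 ≈ 840.

x = 1827 px, y = 840 px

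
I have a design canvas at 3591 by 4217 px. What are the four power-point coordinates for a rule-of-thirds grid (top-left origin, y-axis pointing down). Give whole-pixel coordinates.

One third of 3591 is 1197; one third of 4217 is 1405.67.
Vertical third lines at x = 1197 and x = 2394; horizontal third lines at y = 1406 and y = 2811.

(1197, 1406), (2394, 1406), (1197, 2811), (2394, 2811)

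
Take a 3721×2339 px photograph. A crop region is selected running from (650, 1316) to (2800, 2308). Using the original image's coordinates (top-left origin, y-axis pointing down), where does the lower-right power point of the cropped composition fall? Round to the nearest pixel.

Crop width = 2800 − 650 = 2150 px; one third is 716.67 px.
Crop height = 2308 − 1316 = 992 px; one third is 330.67 px.
The lower-right point is two-thirds across and two-thirds down within the crop:
x = 650 + 2 × 716.67 ≈ 2083; y = 1316 + 2 × 330.67 ≈ 1977.

(2083, 1977)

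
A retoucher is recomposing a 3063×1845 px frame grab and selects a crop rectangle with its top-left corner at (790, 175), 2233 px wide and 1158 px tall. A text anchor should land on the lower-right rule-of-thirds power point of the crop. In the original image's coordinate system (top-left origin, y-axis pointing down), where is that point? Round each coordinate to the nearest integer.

One third of the crop width 2233 is 744.33 px.
One third of the crop height 1158 is 386.00 px.
The lower-right point is two-thirds across and two-thirds down within the crop:
x = 790 + 2 × 744.33 ≈ 2279; y = 175 + 2 × 386.00 ≈ 947.

(2279, 947)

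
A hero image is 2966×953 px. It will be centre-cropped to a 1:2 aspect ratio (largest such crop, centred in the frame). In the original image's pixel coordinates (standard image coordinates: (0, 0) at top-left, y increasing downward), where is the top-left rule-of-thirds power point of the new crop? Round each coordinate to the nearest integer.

2966/953 > 1/2, so the 1:2 crop keeps the full height 953 and trims width to 953 × 1/2 = 476.50 px.
Left offset = (2966 − 476.50)/2 = 1244.75 px; top offset = 0.
Top-left is one-third across and one-third down within the crop:
x = 1244.75 + 1 × 476.50/3 ≈ 1404; y = 0.00 + 1 × 953.00/3 ≈ 318.

x = 1404 px, y = 318 px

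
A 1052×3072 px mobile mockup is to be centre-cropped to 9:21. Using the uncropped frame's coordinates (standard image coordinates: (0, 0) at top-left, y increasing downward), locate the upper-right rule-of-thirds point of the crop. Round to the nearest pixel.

x = 701 px, y = 1127 px

1052/3072 < 9/21, so the 9:21 crop keeps the full width 1052 and trims height to 1052 × 21/9 = 2454.67 px.
Top offset = (3072 − 2454.67)/2 = 308.67 px; left offset = 0.
Upper-right is two-thirds across and one-third down within the crop:
x = 0.00 + 2 × 1052.00/3 ≈ 701; y = 308.67 + 1 × 2454.67/3 ≈ 1127.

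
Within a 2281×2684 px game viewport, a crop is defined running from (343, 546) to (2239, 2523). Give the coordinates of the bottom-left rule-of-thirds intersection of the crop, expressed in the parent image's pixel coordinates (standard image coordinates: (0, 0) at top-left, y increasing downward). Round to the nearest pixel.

Crop width = 2239 − 343 = 1896 px; one third is 632.00 px.
Crop height = 2523 − 546 = 1977 px; one third is 659.00 px.
The bottom-left point is one-third across and two-thirds down within the crop:
x = 343 + 1 × 632.00 ≈ 975; y = 546 + 2 × 659.00 ≈ 1864.

x = 975 px, y = 1864 px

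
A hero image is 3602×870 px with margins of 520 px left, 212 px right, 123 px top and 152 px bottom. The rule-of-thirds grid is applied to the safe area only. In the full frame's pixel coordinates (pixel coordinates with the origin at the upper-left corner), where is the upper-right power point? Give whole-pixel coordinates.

Content width = 3602 − 520 − 212 = 2870 px; content height = 870 − 123 − 152 = 595 px.
Upper-right is two-thirds across and one-third down within the safe area.
x = 520 + 2 × 2870/3 = 520 + 1913.33 ≈ 2433
y = 123 + 1 × 595/3 = 123 + 198.33 ≈ 321

x = 2433 px, y = 321 px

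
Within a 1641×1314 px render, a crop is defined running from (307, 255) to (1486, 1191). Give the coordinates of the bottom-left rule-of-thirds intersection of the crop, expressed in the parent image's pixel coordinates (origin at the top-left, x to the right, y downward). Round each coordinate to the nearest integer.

(700, 879)

Crop width = 1486 − 307 = 1179 px; one third is 393.00 px.
Crop height = 1191 − 255 = 936 px; one third is 312.00 px.
The bottom-left point is one-third across and two-thirds down within the crop:
x = 307 + 1 × 393.00 ≈ 700; y = 255 + 2 × 312.00 ≈ 879.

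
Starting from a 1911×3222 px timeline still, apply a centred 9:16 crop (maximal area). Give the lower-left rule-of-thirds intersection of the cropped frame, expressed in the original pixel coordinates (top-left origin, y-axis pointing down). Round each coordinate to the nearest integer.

1911/3222 > 9/16, so the 9:16 crop keeps the full height 3222 and trims width to 3222 × 9/16 = 1812.38 px.
Left offset = (1911 − 1812.38)/2 = 49.31 px; top offset = 0.
Lower-left is one-third across and two-thirds down within the crop:
x = 49.31 + 1 × 1812.38/3 ≈ 653; y = 0.00 + 2 × 3222.00/3 ≈ 2148.

x = 653 px, y = 2148 px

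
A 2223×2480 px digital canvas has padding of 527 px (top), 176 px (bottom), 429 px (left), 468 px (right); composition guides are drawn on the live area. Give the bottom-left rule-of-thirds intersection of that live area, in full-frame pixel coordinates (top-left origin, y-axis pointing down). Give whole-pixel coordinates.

x = 871 px, y = 1712 px

Content width = 2223 − 429 − 468 = 1326 px; content height = 2480 − 527 − 176 = 1777 px.
Bottom-left is one-third across and two-thirds down within the live area.
x = 429 + 1 × 1326/3 = 429 + 442.00 ≈ 871
y = 527 + 2 × 1777/3 = 527 + 1184.67 ≈ 1712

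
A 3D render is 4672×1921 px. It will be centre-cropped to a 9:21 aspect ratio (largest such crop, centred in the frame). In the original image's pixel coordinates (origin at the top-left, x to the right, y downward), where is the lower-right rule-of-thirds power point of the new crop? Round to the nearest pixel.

4672/1921 > 9/21, so the 9:21 crop keeps the full height 1921 and trims width to 1921 × 9/21 = 823.29 px.
Left offset = (4672 − 823.29)/2 = 1924.36 px; top offset = 0.
Lower-right is two-thirds across and two-thirds down within the crop:
x = 1924.36 + 2 × 823.29/3 ≈ 2473; y = 0.00 + 2 × 1921.00/3 ≈ 1281.

x = 2473 px, y = 1281 px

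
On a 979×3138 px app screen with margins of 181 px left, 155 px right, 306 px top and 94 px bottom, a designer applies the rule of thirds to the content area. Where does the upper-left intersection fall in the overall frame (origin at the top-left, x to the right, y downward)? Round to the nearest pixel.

Content width = 979 − 181 − 155 = 643 px; content height = 3138 − 306 − 94 = 2738 px.
Upper-left is one-third across and one-third down within the content area.
x = 181 + 1 × 643/3 = 181 + 214.33 ≈ 395
y = 306 + 1 × 2738/3 = 306 + 912.67 ≈ 1219

(395, 1219)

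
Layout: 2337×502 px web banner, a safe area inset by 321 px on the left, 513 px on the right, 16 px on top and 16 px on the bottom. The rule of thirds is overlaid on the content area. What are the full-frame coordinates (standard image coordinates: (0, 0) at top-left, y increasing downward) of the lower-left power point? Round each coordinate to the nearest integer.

(822, 329)

Content width = 2337 − 321 − 513 = 1503 px; content height = 502 − 16 − 16 = 470 px.
Lower-left is one-third across and two-thirds down within the content area.
x = 321 + 1 × 1503/3 = 321 + 501.00 ≈ 822
y = 16 + 2 × 470/3 = 16 + 313.33 ≈ 329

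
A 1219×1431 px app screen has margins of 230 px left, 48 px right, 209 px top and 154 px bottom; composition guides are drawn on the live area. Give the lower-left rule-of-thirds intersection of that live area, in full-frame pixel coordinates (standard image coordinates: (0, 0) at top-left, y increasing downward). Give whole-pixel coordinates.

x = 544 px, y = 921 px

Content width = 1219 − 230 − 48 = 941 px; content height = 1431 − 209 − 154 = 1068 px.
Lower-left is one-third across and two-thirds down within the live area.
x = 230 + 1 × 941/3 = 230 + 313.67 ≈ 544
y = 209 + 2 × 1068/3 = 209 + 712.00 ≈ 921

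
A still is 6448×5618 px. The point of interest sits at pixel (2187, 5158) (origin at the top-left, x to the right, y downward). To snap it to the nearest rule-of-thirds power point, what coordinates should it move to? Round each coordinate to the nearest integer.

x = 2149 px, y = 3745 px

Third lines: x ∈ {2149, 4299}, y ∈ {1873, 3745}.
2187 is closer to x = 2149; 5158 is closer to y = 3745.
So the nearest intersection is the lower-left power point.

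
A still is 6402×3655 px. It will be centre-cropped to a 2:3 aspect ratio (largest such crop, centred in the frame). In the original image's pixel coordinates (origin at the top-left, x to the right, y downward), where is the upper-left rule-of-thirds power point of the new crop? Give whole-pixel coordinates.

(2795, 1218)

6402/3655 > 2/3, so the 2:3 crop keeps the full height 3655 and trims width to 3655 × 2/3 = 2436.67 px.
Left offset = (6402 − 2436.67)/2 = 1982.67 px; top offset = 0.
Upper-left is one-third across and one-third down within the crop:
x = 1982.67 + 1 × 2436.67/3 ≈ 2795; y = 0.00 + 1 × 3655.00/3 ≈ 1218.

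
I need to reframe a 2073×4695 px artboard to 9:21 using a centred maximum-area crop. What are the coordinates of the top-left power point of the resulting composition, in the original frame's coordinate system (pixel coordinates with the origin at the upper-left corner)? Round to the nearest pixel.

2073/4695 > 9/21, so the 9:21 crop keeps the full height 4695 and trims width to 4695 × 9/21 = 2012.14 px.
Left offset = (2073 − 2012.14)/2 = 30.43 px; top offset = 0.
Top-left is one-third across and one-third down within the crop:
x = 30.43 + 1 × 2012.14/3 ≈ 701; y = 0.00 + 1 × 4695.00/3 ≈ 1565.

x = 701 px, y = 1565 px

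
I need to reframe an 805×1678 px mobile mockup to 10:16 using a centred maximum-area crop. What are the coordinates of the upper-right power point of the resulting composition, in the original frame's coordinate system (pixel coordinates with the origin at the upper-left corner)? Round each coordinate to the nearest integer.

805/1678 < 10/16, so the 10:16 crop keeps the full width 805 and trims height to 805 × 16/10 = 1288.00 px.
Top offset = (1678 − 1288.00)/2 = 195.00 px; left offset = 0.
Upper-right is two-thirds across and one-third down within the crop:
x = 0.00 + 2 × 805.00/3 ≈ 537; y = 195.00 + 1 × 1288.00/3 ≈ 624.

(537, 624)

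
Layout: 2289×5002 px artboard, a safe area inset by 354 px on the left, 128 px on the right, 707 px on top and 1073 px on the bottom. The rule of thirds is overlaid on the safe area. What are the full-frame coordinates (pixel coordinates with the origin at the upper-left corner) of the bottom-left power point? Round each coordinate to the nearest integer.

(956, 2855)

Content width = 2289 − 354 − 128 = 1807 px; content height = 5002 − 707 − 1073 = 3222 px.
Bottom-left is one-third across and two-thirds down within the safe area.
x = 354 + 1 × 1807/3 = 354 + 602.33 ≈ 956
y = 707 + 2 × 3222/3 = 707 + 2148.00 ≈ 2855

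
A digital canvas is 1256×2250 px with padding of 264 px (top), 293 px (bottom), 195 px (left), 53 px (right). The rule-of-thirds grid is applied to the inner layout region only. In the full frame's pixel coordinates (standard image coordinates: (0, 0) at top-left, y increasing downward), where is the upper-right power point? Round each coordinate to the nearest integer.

Content width = 1256 − 195 − 53 = 1008 px; content height = 2250 − 264 − 293 = 1693 px.
Upper-right is two-thirds across and one-third down within the inner layout region.
x = 195 + 2 × 1008/3 = 195 + 672.00 ≈ 867
y = 264 + 1 × 1693/3 = 264 + 564.33 ≈ 828

(867, 828)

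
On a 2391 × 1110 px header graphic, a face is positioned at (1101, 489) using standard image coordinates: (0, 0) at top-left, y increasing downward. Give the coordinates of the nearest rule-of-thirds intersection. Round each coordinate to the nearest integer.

Third lines: x ∈ {797, 1594}, y ∈ {370, 740}.
1101 is closer to x = 797; 489 is closer to y = 370.
So the nearest intersection is the upper-left power point.

(797, 370)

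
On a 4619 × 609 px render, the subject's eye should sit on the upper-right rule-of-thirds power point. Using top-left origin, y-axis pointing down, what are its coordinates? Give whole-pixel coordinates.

x = 3079 px, y = 203 px

The upper-right point sits two-thirds of the way across and one-third of the way down.
x = 2 × 4619/3 ≈ 3079; y = 1 × 609/3 ≈ 203.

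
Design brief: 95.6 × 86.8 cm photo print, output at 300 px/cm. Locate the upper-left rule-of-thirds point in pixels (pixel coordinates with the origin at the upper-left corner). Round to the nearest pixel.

x = 9560 px, y = 8680 px

In pixels the canvas is 95.6 × 300 = 28680 wide and 86.8 × 300 = 26040 tall.
The upper-left point is one-third across and one-third down:
x = 1 × 28680/3 ≈ 9560; y = 1 × 26040/3 ≈ 8680.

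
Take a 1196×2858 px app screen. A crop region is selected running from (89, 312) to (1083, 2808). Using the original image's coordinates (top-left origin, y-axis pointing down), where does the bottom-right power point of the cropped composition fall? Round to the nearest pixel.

Crop width = 1083 − 89 = 994 px; one third is 331.33 px.
Crop height = 2808 − 312 = 2496 px; one third is 832.00 px.
The bottom-right point is two-thirds across and two-thirds down within the crop:
x = 89 + 2 × 331.33 ≈ 752; y = 312 + 2 × 832.00 ≈ 1976.

(752, 1976)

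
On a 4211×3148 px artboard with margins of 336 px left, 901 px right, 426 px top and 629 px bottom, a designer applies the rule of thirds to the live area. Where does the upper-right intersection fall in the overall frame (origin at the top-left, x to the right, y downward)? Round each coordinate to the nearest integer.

Content width = 4211 − 336 − 901 = 2974 px; content height = 3148 − 426 − 629 = 2093 px.
Upper-right is two-thirds across and one-third down within the live area.
x = 336 + 2 × 2974/3 = 336 + 1982.67 ≈ 2319
y = 426 + 1 × 2093/3 = 426 + 697.67 ≈ 1124

(2319, 1124)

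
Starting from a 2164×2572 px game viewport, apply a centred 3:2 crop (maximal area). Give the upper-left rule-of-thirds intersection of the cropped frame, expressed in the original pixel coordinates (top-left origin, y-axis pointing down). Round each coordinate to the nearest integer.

2164/2572 < 3/2, so the 3:2 crop keeps the full width 2164 and trims height to 2164 × 2/3 = 1442.67 px.
Top offset = (2572 − 1442.67)/2 = 564.67 px; left offset = 0.
Upper-left is one-third across and one-third down within the crop:
x = 0.00 + 1 × 2164.00/3 ≈ 721; y = 564.67 + 1 × 1442.67/3 ≈ 1046.

x = 721 px, y = 1046 px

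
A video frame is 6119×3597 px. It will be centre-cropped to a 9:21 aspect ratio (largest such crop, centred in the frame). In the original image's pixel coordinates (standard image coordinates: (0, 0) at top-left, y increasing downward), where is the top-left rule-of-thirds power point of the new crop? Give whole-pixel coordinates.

(2803, 1199)

6119/3597 > 9/21, so the 9:21 crop keeps the full height 3597 and trims width to 3597 × 9/21 = 1541.57 px.
Left offset = (6119 − 1541.57)/2 = 2288.71 px; top offset = 0.
Top-left is one-third across and one-third down within the crop:
x = 2288.71 + 1 × 1541.57/3 ≈ 2803; y = 0.00 + 1 × 3597.00/3 ≈ 1199.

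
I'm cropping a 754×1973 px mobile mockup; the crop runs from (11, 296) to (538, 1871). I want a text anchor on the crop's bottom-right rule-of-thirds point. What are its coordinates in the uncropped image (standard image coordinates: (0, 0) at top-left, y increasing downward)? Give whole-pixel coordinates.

(362, 1346)

Crop width = 538 − 11 = 527 px; one third is 175.67 px.
Crop height = 1871 − 296 = 1575 px; one third is 525.00 px.
The bottom-right point is two-thirds across and two-thirds down within the crop:
x = 11 + 2 × 175.67 ≈ 362; y = 296 + 2 × 525.00 ≈ 1346.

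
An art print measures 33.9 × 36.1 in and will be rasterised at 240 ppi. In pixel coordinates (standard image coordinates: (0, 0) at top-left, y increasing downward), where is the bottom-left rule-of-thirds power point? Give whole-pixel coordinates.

In pixels the canvas is 33.9 × 240 = 8136 wide and 36.1 × 240 = 8664 tall.
The bottom-left point is one-third across and two-thirds down:
x = 1 × 8136/3 ≈ 2712; y = 2 × 8664/3 ≈ 5776.

(2712, 5776)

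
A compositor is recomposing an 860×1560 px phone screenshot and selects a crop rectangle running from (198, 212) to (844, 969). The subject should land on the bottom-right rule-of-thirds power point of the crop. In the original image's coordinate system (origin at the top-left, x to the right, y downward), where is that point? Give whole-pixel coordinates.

x = 629 px, y = 717 px

Crop width = 844 − 198 = 646 px; one third is 215.33 px.
Crop height = 969 − 212 = 757 px; one third is 252.33 px.
The bottom-right point is two-thirds across and two-thirds down within the crop:
x = 198 + 2 × 215.33 ≈ 629; y = 212 + 2 × 252.33 ≈ 717.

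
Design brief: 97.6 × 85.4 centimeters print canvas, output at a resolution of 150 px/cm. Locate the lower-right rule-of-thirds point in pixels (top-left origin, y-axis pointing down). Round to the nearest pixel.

x = 9760 px, y = 8540 px

In pixels the canvas is 97.6 × 150 = 14640 wide and 85.4 × 150 = 12810 tall.
The lower-right point is two-thirds across and two-thirds down:
x = 2 × 14640/3 ≈ 9760; y = 2 × 12810/3 ≈ 8540.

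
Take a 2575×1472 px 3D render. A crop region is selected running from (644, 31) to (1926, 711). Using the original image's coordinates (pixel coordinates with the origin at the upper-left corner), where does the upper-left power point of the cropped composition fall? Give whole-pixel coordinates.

(1071, 258)

Crop width = 1926 − 644 = 1282 px; one third is 427.33 px.
Crop height = 711 − 31 = 680 px; one third is 226.67 px.
The upper-left point is one-third across and one-third down within the crop:
x = 644 + 1 × 427.33 ≈ 1071; y = 31 + 1 × 226.67 ≈ 258.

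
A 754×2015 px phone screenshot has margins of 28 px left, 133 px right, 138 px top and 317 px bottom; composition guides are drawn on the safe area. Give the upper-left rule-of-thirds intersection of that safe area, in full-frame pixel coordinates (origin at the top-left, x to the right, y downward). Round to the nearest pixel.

x = 226 px, y = 658 px

Content width = 754 − 28 − 133 = 593 px; content height = 2015 − 138 − 317 = 1560 px.
Upper-left is one-third across and one-third down within the safe area.
x = 28 + 1 × 593/3 = 28 + 197.67 ≈ 226
y = 138 + 1 × 1560/3 = 138 + 520.00 ≈ 658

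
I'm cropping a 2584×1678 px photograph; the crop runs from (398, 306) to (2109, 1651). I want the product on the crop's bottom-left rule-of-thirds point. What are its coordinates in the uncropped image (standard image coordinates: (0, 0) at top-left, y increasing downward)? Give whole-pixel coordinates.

x = 968 px, y = 1203 px

Crop width = 2109 − 398 = 1711 px; one third is 570.33 px.
Crop height = 1651 − 306 = 1345 px; one third is 448.33 px.
The bottom-left point is one-third across and two-thirds down within the crop:
x = 398 + 1 × 570.33 ≈ 968; y = 306 + 2 × 448.33 ≈ 1203.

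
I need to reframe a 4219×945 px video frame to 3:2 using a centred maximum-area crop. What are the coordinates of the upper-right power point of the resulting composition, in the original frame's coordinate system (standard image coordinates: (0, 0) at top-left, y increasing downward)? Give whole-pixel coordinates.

4219/945 > 3/2, so the 3:2 crop keeps the full height 945 and trims width to 945 × 3/2 = 1417.50 px.
Left offset = (4219 − 1417.50)/2 = 1400.75 px; top offset = 0.
Upper-right is two-thirds across and one-third down within the crop:
x = 1400.75 + 2 × 1417.50/3 ≈ 2346; y = 0.00 + 1 × 945.00/3 ≈ 315.

(2346, 315)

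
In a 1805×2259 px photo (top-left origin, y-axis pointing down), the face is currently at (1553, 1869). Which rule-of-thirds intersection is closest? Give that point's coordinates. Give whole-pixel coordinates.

Third lines: x ∈ {602, 1203}, y ∈ {753, 1506}.
1553 is closer to x = 1203; 1869 is closer to y = 1506.
So the nearest intersection is the lower-right power point.

(1203, 1506)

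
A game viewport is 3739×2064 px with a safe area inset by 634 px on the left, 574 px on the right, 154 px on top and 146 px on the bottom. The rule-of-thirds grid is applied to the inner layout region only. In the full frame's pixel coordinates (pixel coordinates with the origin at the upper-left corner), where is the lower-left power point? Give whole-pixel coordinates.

(1478, 1330)

Content width = 3739 − 634 − 574 = 2531 px; content height = 2064 − 154 − 146 = 1764 px.
Lower-left is one-third across and two-thirds down within the inner layout region.
x = 634 + 1 × 2531/3 = 634 + 843.67 ≈ 1478
y = 154 + 2 × 1764/3 = 154 + 1176.00 ≈ 1330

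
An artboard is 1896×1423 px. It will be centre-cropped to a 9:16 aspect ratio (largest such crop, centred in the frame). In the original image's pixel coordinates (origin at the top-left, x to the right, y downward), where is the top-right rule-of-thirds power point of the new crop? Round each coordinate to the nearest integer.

(1081, 474)

1896/1423 > 9/16, so the 9:16 crop keeps the full height 1423 and trims width to 1423 × 9/16 = 800.44 px.
Left offset = (1896 − 800.44)/2 = 547.78 px; top offset = 0.
Top-right is two-thirds across and one-third down within the crop:
x = 547.78 + 2 × 800.44/3 ≈ 1081; y = 0.00 + 1 × 1423.00/3 ≈ 474.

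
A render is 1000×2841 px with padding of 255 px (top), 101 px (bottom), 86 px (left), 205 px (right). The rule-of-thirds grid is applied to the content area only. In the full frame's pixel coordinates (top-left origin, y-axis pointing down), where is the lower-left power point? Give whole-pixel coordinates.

Content width = 1000 − 86 − 205 = 709 px; content height = 2841 − 255 − 101 = 2485 px.
Lower-left is one-third across and two-thirds down within the content area.
x = 86 + 1 × 709/3 = 86 + 236.33 ≈ 322
y = 255 + 2 × 2485/3 = 255 + 1656.67 ≈ 1912

x = 322 px, y = 1912 px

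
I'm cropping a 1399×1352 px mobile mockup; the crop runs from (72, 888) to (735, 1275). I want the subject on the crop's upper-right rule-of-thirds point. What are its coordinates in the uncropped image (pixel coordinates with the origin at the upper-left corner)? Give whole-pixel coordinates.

x = 514 px, y = 1017 px

Crop width = 735 − 72 = 663 px; one third is 221.00 px.
Crop height = 1275 − 888 = 387 px; one third is 129.00 px.
The upper-right point is two-thirds across and one-third down within the crop:
x = 72 + 2 × 221.00 ≈ 514; y = 888 + 1 × 129.00 ≈ 1017.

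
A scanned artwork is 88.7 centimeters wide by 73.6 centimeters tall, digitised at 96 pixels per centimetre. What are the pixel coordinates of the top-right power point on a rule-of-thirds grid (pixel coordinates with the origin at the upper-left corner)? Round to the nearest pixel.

In pixels the canvas is 88.7 × 96 = 8515.2 wide and 73.6 × 96 = 7065.6 tall.
The top-right point is two-thirds across and one-third down:
x = 2 × 8515.2/3 ≈ 5677; y = 1 × 7065.6/3 ≈ 2355.

x = 5677 px, y = 2355 px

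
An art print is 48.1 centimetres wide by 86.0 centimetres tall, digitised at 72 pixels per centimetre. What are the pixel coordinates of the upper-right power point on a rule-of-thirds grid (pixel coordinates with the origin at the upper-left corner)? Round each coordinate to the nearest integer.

In pixels the canvas is 48.1 × 72 = 3463.2 wide and 86.0 × 72 = 6192 tall.
The upper-right point is two-thirds across and one-third down:
x = 2 × 3463.2/3 ≈ 2309; y = 1 × 6192/3 ≈ 2064.

(2309, 2064)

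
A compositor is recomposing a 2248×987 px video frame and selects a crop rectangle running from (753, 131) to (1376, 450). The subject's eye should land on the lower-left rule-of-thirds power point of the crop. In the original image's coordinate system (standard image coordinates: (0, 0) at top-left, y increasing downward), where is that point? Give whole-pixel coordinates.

x = 961 px, y = 344 px

Crop width = 1376 − 753 = 623 px; one third is 207.67 px.
Crop height = 450 − 131 = 319 px; one third is 106.33 px.
The lower-left point is one-third across and two-thirds down within the crop:
x = 753 + 1 × 207.67 ≈ 961; y = 131 + 2 × 106.33 ≈ 344.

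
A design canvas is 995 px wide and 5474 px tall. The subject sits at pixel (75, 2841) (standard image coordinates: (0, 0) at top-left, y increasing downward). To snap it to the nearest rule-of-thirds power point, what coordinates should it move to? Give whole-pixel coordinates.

(332, 3649)

Third lines: x ∈ {332, 663}, y ∈ {1825, 3649}.
75 is closer to x = 332; 2841 is closer to y = 3649.
So the nearest intersection is the lower-left power point.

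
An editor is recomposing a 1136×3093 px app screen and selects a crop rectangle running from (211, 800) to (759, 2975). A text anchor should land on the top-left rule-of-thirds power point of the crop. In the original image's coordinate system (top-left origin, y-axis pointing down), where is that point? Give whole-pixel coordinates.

Crop width = 759 − 211 = 548 px; one third is 182.67 px.
Crop height = 2975 − 800 = 2175 px; one third is 725.00 px.
The top-left point is one-third across and one-third down within the crop:
x = 211 + 1 × 182.67 ≈ 394; y = 800 + 1 × 725.00 ≈ 1525.

(394, 1525)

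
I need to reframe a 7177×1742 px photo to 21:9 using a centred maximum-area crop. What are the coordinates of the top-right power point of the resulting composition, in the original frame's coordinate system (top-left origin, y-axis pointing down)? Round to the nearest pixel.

7177/1742 > 21/9, so the 21:9 crop keeps the full height 1742 and trims width to 1742 × 21/9 = 4064.67 px.
Left offset = (7177 − 4064.67)/2 = 1556.17 px; top offset = 0.
Top-right is two-thirds across and one-third down within the crop:
x = 1556.17 + 2 × 4064.67/3 ≈ 4266; y = 0.00 + 1 × 1742.00/3 ≈ 581.

(4266, 581)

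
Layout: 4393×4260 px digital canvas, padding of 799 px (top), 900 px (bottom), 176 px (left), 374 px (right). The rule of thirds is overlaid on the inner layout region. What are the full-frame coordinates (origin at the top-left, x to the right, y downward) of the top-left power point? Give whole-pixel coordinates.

Content width = 4393 − 176 − 374 = 3843 px; content height = 4260 − 799 − 900 = 2561 px.
Top-left is one-third across and one-third down within the inner layout region.
x = 176 + 1 × 3843/3 = 176 + 1281.00 ≈ 1457
y = 799 + 1 × 2561/3 = 799 + 853.67 ≈ 1653

(1457, 1653)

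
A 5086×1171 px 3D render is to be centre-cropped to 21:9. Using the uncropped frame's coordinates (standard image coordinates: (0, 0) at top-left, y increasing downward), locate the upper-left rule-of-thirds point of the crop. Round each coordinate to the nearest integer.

5086/1171 > 21/9, so the 21:9 crop keeps the full height 1171 and trims width to 1171 × 21/9 = 2732.33 px.
Left offset = (5086 − 2732.33)/2 = 1176.83 px; top offset = 0.
Upper-left is one-third across and one-third down within the crop:
x = 1176.83 + 1 × 2732.33/3 ≈ 2088; y = 0.00 + 1 × 1171.00/3 ≈ 390.

(2088, 390)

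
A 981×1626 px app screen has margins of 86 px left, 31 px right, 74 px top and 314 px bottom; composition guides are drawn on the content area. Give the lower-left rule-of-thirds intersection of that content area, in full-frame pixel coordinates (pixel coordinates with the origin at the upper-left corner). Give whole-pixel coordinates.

x = 374 px, y = 899 px

Content width = 981 − 86 − 31 = 864 px; content height = 1626 − 74 − 314 = 1238 px.
Lower-left is one-third across and two-thirds down within the content area.
x = 86 + 1 × 864/3 = 86 + 288.00 ≈ 374
y = 74 + 2 × 1238/3 = 74 + 825.33 ≈ 899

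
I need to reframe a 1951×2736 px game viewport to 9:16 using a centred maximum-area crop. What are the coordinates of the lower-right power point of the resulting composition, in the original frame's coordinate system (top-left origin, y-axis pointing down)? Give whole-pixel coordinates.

(1232, 1824)

1951/2736 > 9/16, so the 9:16 crop keeps the full height 2736 and trims width to 2736 × 9/16 = 1539.00 px.
Left offset = (1951 − 1539.00)/2 = 206.00 px; top offset = 0.
Lower-right is two-thirds across and two-thirds down within the crop:
x = 206.00 + 2 × 1539.00/3 ≈ 1232; y = 0.00 + 2 × 2736.00/3 ≈ 1824.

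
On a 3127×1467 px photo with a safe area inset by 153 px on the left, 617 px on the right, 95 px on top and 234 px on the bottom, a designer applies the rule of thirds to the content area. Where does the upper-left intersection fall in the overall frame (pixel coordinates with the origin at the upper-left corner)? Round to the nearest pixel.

Content width = 3127 − 153 − 617 = 2357 px; content height = 1467 − 95 − 234 = 1138 px.
Upper-left is one-third across and one-third down within the content area.
x = 153 + 1 × 2357/3 = 153 + 785.67 ≈ 939
y = 95 + 1 × 1138/3 = 95 + 379.33 ≈ 474

x = 939 px, y = 474 px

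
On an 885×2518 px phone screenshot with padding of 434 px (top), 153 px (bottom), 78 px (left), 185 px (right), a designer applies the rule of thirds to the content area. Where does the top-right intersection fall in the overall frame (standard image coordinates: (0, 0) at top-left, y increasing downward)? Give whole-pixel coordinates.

Content width = 885 − 78 − 185 = 622 px; content height = 2518 − 434 − 153 = 1931 px.
Top-right is two-thirds across and one-third down within the content area.
x = 78 + 2 × 622/3 = 78 + 414.67 ≈ 493
y = 434 + 1 × 1931/3 = 434 + 643.67 ≈ 1078

(493, 1078)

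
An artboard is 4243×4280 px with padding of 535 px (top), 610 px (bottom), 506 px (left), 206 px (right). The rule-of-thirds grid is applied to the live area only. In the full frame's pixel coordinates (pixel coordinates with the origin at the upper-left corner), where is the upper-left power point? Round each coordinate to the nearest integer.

(1683, 1580)

Content width = 4243 − 506 − 206 = 3531 px; content height = 4280 − 535 − 610 = 3135 px.
Upper-left is one-third across and one-third down within the live area.
x = 506 + 1 × 3531/3 = 506 + 1177.00 ≈ 1683
y = 535 + 1 × 3135/3 = 535 + 1045.00 ≈ 1580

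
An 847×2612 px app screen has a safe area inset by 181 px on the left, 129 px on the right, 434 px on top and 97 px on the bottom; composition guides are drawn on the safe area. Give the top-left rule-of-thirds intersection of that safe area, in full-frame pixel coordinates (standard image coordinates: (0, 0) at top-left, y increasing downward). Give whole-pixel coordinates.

Content width = 847 − 181 − 129 = 537 px; content height = 2612 − 434 − 97 = 2081 px.
Top-left is one-third across and one-third down within the safe area.
x = 181 + 1 × 537/3 = 181 + 179.00 ≈ 360
y = 434 + 1 × 2081/3 = 434 + 693.67 ≈ 1128

x = 360 px, y = 1128 px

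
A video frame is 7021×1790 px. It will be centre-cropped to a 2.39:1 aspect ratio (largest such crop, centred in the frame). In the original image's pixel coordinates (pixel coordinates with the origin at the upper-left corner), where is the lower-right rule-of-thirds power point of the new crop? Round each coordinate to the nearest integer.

x = 4224 px, y = 1193 px

7021/1790 > 2.39/1, so the 2.39:1 crop keeps the full height 1790 and trims width to 1790 × 2.39/1 = 4278.10 px.
Left offset = (7021 − 4278.10)/2 = 1371.45 px; top offset = 0.
Lower-right is two-thirds across and two-thirds down within the crop:
x = 1371.45 + 2 × 4278.10/3 ≈ 4224; y = 0.00 + 2 × 1790.00/3 ≈ 1193.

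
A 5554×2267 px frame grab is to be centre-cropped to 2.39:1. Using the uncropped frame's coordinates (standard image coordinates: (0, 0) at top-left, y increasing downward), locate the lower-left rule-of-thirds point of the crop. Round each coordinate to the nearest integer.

(1874, 1511)

5554/2267 > 2.39/1, so the 2.39:1 crop keeps the full height 2267 and trims width to 2267 × 2.39/1 = 5418.13 px.
Left offset = (5554 − 5418.13)/2 = 67.93 px; top offset = 0.
Lower-left is one-third across and two-thirds down within the crop:
x = 67.93 + 1 × 5418.13/3 ≈ 1874; y = 0.00 + 2 × 2267.00/3 ≈ 1511.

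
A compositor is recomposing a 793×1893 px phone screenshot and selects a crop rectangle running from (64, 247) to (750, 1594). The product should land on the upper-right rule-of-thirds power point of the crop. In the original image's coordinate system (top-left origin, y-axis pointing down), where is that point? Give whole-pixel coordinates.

(521, 696)

Crop width = 750 − 64 = 686 px; one third is 228.67 px.
Crop height = 1594 − 247 = 1347 px; one third is 449.00 px.
The upper-right point is two-thirds across and one-third down within the crop:
x = 64 + 2 × 228.67 ≈ 521; y = 247 + 1 × 449.00 ≈ 696.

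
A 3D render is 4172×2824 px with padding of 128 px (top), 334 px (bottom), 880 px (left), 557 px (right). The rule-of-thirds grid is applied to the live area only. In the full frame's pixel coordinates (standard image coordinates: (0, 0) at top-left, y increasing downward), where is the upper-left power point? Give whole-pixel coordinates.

Content width = 4172 − 880 − 557 = 2735 px; content height = 2824 − 128 − 334 = 2362 px.
Upper-left is one-third across and one-third down within the live area.
x = 880 + 1 × 2735/3 = 880 + 911.67 ≈ 1792
y = 128 + 1 × 2362/3 = 128 + 787.33 ≈ 915

(1792, 915)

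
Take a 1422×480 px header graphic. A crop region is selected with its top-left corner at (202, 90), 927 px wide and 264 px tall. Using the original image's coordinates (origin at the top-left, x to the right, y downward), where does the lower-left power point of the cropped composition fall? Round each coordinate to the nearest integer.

One third of the crop width 927 is 309.00 px.
One third of the crop height 264 is 88.00 px.
The lower-left point is one-third across and two-thirds down within the crop:
x = 202 + 1 × 309.00 ≈ 511; y = 90 + 2 × 88.00 ≈ 266.

x = 511 px, y = 266 px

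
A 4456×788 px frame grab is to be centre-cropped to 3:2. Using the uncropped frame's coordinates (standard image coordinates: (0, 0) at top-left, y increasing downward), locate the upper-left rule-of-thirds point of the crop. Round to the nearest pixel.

x = 2031 px, y = 263 px

4456/788 > 3/2, so the 3:2 crop keeps the full height 788 and trims width to 788 × 3/2 = 1182.00 px.
Left offset = (4456 − 1182.00)/2 = 1637.00 px; top offset = 0.
Upper-left is one-third across and one-third down within the crop:
x = 1637.00 + 1 × 1182.00/3 ≈ 2031; y = 0.00 + 1 × 788.00/3 ≈ 263.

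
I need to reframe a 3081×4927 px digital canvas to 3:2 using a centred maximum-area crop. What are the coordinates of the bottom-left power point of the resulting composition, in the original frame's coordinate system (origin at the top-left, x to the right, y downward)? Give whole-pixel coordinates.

3081/4927 < 3/2, so the 3:2 crop keeps the full width 3081 and trims height to 3081 × 2/3 = 2054.00 px.
Top offset = (4927 − 2054.00)/2 = 1436.50 px; left offset = 0.
Bottom-left is one-third across and two-thirds down within the crop:
x = 0.00 + 1 × 3081.00/3 ≈ 1027; y = 1436.50 + 2 × 2054.00/3 ≈ 2806.

x = 1027 px, y = 2806 px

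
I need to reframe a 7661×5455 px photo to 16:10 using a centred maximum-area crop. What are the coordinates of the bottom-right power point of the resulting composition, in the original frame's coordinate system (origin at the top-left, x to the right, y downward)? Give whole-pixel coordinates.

x = 5107 px, y = 3526 px

7661/5455 < 16/10, so the 16:10 crop keeps the full width 7661 and trims height to 7661 × 10/16 = 4788.12 px.
Top offset = (5455 − 4788.12)/2 = 333.44 px; left offset = 0.
Bottom-right is two-thirds across and two-thirds down within the crop:
x = 0.00 + 2 × 7661.00/3 ≈ 5107; y = 333.44 + 2 × 4788.12/3 ≈ 3526.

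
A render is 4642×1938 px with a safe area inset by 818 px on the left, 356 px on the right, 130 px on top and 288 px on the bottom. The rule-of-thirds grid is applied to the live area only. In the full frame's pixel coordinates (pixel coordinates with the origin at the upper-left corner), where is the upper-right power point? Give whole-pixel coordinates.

(3130, 637)

Content width = 4642 − 818 − 356 = 3468 px; content height = 1938 − 130 − 288 = 1520 px.
Upper-right is two-thirds across and one-third down within the live area.
x = 818 + 2 × 3468/3 = 818 + 2312.00 ≈ 3130
y = 130 + 1 × 1520/3 = 130 + 506.67 ≈ 637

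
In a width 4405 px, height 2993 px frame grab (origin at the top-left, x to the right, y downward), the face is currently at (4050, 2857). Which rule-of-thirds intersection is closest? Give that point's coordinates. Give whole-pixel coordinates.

x = 2937 px, y = 1995 px

Third lines: x ∈ {1468, 2937}, y ∈ {998, 1995}.
4050 is closer to x = 2937; 2857 is closer to y = 1995.
So the nearest intersection is the lower-right power point.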